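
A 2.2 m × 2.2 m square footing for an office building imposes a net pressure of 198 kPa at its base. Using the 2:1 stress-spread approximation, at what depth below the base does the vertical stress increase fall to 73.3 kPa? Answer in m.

z ≈ 1.42 m

2:1 spreading — at depth z the loaded area has grown by z in each plan dimension:
qB²/(B+z)² = Δσ_z ⇒ z = B(√(q/Δσ_z) − 1) = 2.2×(√(198/73.3) − 1) = 1.416 m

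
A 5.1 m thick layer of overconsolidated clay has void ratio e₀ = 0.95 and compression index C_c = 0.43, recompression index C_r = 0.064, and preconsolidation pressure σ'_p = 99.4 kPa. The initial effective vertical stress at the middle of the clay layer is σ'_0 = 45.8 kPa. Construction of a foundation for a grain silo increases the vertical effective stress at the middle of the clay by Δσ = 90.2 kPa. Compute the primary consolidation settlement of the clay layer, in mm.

Final effective stress: σ'_f = 45.8 + 90.2 = 136 kPa.
σ'_f = 136 > σ'_p = 99.4 kPa, so the stress path crosses the preconsolidation pressure — recompression up to σ'_p, then virgin compression beyond:
S_c = H/(1+e₀)·[C_r·log₁₀(σ'_p/σ'_0) + C_c·log₁₀(σ'_f/σ'_p)]
    = 5.1/1.95 × [0.064×log₁₀(99.4/45.8) + 0.43×log₁₀(136/99.4)]
    = 2.6154 × [0.021537 + 0.058546] = 0.2094 m

S_c ≈ 209 mm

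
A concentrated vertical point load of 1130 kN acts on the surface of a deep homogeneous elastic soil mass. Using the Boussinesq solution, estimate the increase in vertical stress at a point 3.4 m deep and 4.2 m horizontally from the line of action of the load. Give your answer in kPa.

Δσ_z ≈ 4.6 kPa

Boussinesq vertical stress below a point load on an elastic half-space:
Δσ_z = 3P/(2πz²) · [1 + (r/z)²]^(−5/2)
r/z = 4.2/3.4 = 1.2353; [1+(r/z)²]^(−5/2) = 0.098614.
Δσ_z = 3×1130/(2π×3.4²) × 0.098614 = 46.673 × 0.098614 = 4.603 kPa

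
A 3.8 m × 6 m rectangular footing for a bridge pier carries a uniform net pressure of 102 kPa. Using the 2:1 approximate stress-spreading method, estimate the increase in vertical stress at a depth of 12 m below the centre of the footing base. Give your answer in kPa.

Δσ_z ≈ 8.18 kPa

By the 2:1 method the load spreads at 1 horizontal : 2 vertical, so at depth z the loaded area has grown by z in each plan dimension:
Δσ = qBL/((B+z)(L+z)) = 102×3.8×6/((3.8+12)(6+12)) = 8.1772 kPa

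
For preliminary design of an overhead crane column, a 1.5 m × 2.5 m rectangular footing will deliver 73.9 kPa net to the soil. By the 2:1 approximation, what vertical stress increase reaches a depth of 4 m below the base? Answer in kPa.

Δσ_z ≈ 7.75 kPa

By the 2:1 method the load spreads at 1 horizontal : 2 vertical, so at depth z the loaded area has grown by z in each plan dimension:
Δσ = qBL/((B+z)(L+z)) = 73.9×1.5×2.5/((1.5+4)(2.5+4)) = 7.7517 kPa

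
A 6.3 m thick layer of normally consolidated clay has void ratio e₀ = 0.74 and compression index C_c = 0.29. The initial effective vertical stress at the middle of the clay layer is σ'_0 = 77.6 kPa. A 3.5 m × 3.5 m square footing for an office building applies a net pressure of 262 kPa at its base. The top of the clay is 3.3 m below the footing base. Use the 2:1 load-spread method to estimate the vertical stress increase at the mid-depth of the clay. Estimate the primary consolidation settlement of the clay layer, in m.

Mid-depth of clay below the footing base: z = 3.3 + 6.3/2 = 6.45 m.
Stress increase at mid-clay by the 2:1 spreading method:
Δσ = qBL/((B+z)(L+z)) = 262×3.5×3.5/((3.5+6.45)(3.5+6.45)) = 32.418 kPa
Final effective stress: σ'_f = σ'_0 + Δσ = 77.6 + 32.418 = 110.02 kPa.
Normally consolidated clay, so the full stress increment lies on the virgin compression line:
S_c = C_c·H/(1+e₀)·log₁₀(σ'_f/σ'_0) = 0.29×6.3/(1+0.74)×log₁₀(110.02/77.6)
    = 1.05 × 0.15161 = 0.1592 m

S_c ≈ 0.159 m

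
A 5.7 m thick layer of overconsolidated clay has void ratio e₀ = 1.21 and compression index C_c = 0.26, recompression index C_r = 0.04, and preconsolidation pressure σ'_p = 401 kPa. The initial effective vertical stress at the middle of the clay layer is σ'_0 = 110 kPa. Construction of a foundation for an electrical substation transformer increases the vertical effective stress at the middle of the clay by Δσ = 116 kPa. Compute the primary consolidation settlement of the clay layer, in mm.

S_c ≈ 32.3 mm

Final effective stress: σ'_f = 110 + 116 = 226 kPa.
σ'_f = 226 ≤ σ'_p = 401 kPa, so the clay remains overconsolidated and only the recompression index applies:
S_c = C_r·H/(1+e₀)·log₁₀(σ'_f/σ'_0) = 0.04×5.7/2.21×log₁₀(226/110)
    = 0.10317 × 0.31272 = 0.03226 m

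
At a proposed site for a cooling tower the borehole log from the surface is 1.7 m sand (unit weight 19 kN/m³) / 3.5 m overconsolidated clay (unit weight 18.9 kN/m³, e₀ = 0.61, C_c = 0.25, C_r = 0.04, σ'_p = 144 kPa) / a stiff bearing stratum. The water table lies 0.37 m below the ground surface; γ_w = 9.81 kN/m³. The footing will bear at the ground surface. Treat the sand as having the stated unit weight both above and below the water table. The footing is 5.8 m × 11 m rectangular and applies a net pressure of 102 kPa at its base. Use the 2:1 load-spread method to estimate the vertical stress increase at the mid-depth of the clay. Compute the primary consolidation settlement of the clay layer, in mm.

S_c ≈ 32.8 mm

Mid-depth of clay below the ground surface: z = 1.7 + 3.5/2 = 3.45 m.
Total vertical stress at mid-clay: σ_v = 19×1.7 + 18.9×1.75 = 65.375 kPa.
Pore pressure: u = 9.81×(3.45 − 0.37) = 30.215 kPa.
Initial effective stress: σ'_0 = σ_v − u = 65.375 − 30.215 = 35.16 kPa.
Stress increase at mid-clay by the 2:1 spreading method:
Δσ = qBL/((B+z)(L+z)) = 102×5.8×11/((5.8+3.45)(11+3.45)) = 48.687 kPa
Final effective stress: σ'_f = 35.16 + 48.687 = 83.847 kPa.
σ'_f = 83.847 ≤ σ'_p = 144 kPa, so the clay remains overconsolidated and only the recompression index applies:
S_c = C_r·H/(1+e₀)·log₁₀(σ'_f/σ'_0) = 0.04×3.5/1.61×log₁₀(83.847/35.16)
    = 0.086956 × 0.37744 = 0.03282 m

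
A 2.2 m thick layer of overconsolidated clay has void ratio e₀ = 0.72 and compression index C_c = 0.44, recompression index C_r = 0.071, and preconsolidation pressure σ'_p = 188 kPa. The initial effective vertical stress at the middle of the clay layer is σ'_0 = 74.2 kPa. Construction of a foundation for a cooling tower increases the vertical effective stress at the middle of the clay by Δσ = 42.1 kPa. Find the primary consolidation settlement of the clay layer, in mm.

Final effective stress: σ'_f = 74.2 + 42.1 = 116.3 kPa.
σ'_f = 116.3 ≤ σ'_p = 188 kPa, so the clay remains overconsolidated and only the recompression index applies:
S_c = C_r·H/(1+e₀)·log₁₀(σ'_f/σ'_0) = 0.071×2.2/1.72×log₁₀(116.3/74.2)
    = 0.090816 × 0.19518 = 0.01773 m

S_c ≈ 17.7 mm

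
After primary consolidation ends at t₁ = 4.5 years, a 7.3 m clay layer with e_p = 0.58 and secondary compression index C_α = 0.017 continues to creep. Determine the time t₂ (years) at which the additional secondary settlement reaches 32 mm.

t₂ ≈ 11.5 years

S_s = C_α·H/(1+e_p)·log₁₀(t₂/t₁) ⇒ log₁₀(t₂/t₁) = S_s·(1+e_p)/(C_α·H).
log₁₀(t₂/t₁) = 0.032 × (1+0.58) / (0.017×7.3) = 0.4074
t₂ = t₁ × 10^0.4074 = 4.5 × 2.555 = 11.5 years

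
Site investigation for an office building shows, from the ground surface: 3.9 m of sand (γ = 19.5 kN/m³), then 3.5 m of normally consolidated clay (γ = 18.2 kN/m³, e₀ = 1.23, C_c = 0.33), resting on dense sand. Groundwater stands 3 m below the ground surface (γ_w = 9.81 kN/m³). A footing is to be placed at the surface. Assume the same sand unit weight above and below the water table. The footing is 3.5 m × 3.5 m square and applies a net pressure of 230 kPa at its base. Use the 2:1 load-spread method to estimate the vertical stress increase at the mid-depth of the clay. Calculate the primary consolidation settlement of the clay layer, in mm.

S_c ≈ 77.4 mm

Mid-depth of clay below the ground surface: z = 3.9 + 3.5/2 = 5.65 m.
Total vertical stress at mid-clay: σ_v = 19.5×3.9 + 18.2×1.75 = 107.9 kPa.
Pore pressure: u = 9.81×(5.65 − 3) = 25.997 kPa.
Initial effective stress: σ'_0 = σ_v − u = 107.9 − 25.997 = 81.903 kPa.
Stress increase at mid-clay by the 2:1 spreading method:
Δσ = qBL/((B+z)(L+z)) = 230×3.5×3.5/((3.5+5.65)(3.5+5.65)) = 33.653 kPa
Final effective stress: σ'_f = σ'_0 + Δσ = 81.903 + 33.653 = 115.56 kPa.
Normally consolidated clay, so the full stress increment lies on the virgin compression line:
S_c = C_c·H/(1+e₀)·log₁₀(σ'_f/σ'_0) = 0.33×3.5/(1+1.23)×log₁₀(115.56/81.903)
    = 0.51794 × 0.14951 = 0.07744 m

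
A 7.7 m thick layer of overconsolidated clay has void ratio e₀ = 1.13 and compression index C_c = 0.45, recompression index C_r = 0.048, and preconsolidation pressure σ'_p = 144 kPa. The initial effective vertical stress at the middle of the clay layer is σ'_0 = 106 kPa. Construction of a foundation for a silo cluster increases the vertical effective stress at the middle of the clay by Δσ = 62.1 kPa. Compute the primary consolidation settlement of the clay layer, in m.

S_c ≈ 0.132 m

Final effective stress: σ'_f = 106 + 62.1 = 168.1 kPa.
σ'_f = 168.1 > σ'_p = 144 kPa, so the stress path crosses the preconsolidation pressure — recompression up to σ'_p, then virgin compression beyond:
S_c = H/(1+e₀)·[C_r·log₁₀(σ'_p/σ'_0) + C_c·log₁₀(σ'_f/σ'_p)]
    = 7.7/2.13 × [0.048×log₁₀(144/106) + 0.45×log₁₀(168.1/144)]
    = 3.615 × [0.0063867 + 0.030242] = 0.1324 m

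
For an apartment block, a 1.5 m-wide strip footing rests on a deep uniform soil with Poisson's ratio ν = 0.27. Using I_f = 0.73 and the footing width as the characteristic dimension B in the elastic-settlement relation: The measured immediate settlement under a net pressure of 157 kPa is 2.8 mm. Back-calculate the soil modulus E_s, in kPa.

E_s ≈ 56900 kPa

S_e = q·B·(1−ν²)/E_s · I_f  ⇒  E_s = q·B·(1−ν²)·I_f / S_e.
E_s = 157 × 1.5 × 0.9271 × 0.73 / 0.0028 = 56920 kPa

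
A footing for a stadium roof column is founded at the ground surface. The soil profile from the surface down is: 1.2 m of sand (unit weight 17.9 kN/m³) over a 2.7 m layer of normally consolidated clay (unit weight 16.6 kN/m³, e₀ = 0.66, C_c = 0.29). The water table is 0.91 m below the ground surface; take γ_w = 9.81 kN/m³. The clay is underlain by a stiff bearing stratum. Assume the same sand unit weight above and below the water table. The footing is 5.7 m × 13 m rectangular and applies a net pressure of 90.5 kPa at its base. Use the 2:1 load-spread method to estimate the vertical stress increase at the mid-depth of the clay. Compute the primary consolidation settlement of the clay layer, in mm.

Mid-depth of clay below the ground surface: z = 1.2 + 2.7/2 = 2.55 m.
Total vertical stress at mid-clay: σ_v = 17.9×1.2 + 16.6×1.35 = 43.89 kPa.
Pore pressure: u = 9.81×(2.55 − 0.91) = 16.088 kPa.
Initial effective stress: σ'_0 = σ_v − u = 43.89 − 16.088 = 27.802 kPa.
Stress increase at mid-clay by the 2:1 spreading method:
Δσ = qBL/((B+z)(L+z)) = 90.5×5.7×13/((5.7+2.55)(13+2.55)) = 52.274 kPa
Final effective stress: σ'_f = σ'_0 + Δσ = 27.802 + 52.274 = 80.076 kPa.
Normally consolidated clay, so the full stress increment lies on the virgin compression line:
S_c = C_c·H/(1+e₀)·log₁₀(σ'_f/σ'_0) = 0.29×2.7/(1+0.66)×log₁₀(80.076/27.802)
    = 0.47169 × 0.45943 = 0.2167 m

S_c ≈ 217 mm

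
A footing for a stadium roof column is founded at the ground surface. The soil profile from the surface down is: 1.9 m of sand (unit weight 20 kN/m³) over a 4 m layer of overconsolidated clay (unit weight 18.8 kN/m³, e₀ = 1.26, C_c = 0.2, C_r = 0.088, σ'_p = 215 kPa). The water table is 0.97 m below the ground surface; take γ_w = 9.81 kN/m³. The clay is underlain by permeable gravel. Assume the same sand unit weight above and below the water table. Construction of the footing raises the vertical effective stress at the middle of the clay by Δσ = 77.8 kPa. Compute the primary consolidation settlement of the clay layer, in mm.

S_c ≈ 66.2 mm

Mid-depth of clay below the ground surface: z = 1.9 + 4/2 = 3.9 m.
Total vertical stress at mid-clay: σ_v = 20×1.9 + 18.8×2 = 75.6 kPa.
Pore pressure: u = 9.81×(3.9 − 0.97) = 28.743 kPa.
Initial effective stress: σ'_0 = σ_v − u = 75.6 − 28.743 = 46.857 kPa.
Final effective stress: σ'_f = 46.857 + 77.8 = 124.66 kPa.
σ'_f = 124.66 ≤ σ'_p = 215 kPa, so the clay remains overconsolidated and only the recompression index applies:
S_c = C_r·H/(1+e₀)·log₁₀(σ'_f/σ'_0) = 0.088×4/2.26×log₁₀(124.66/46.857)
    = 0.15575 × 0.42495 = 0.06619 m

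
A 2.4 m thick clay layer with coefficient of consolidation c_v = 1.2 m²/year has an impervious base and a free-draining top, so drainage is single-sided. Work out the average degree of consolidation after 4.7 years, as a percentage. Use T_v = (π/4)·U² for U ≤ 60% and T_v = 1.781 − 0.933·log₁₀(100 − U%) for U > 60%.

U ≈ 92.8 %

Drainage path length: H_d = H = 2.4 m (single drainage).
T_v = c_v·t/H_d² = 1.2×4.7/2.4² = 0.97917.
T_v = 0.97917 corresponds to the U > 60% branch:
U = 1 − 10^((1.781 − T_v)/0.933)/100 = 0.9277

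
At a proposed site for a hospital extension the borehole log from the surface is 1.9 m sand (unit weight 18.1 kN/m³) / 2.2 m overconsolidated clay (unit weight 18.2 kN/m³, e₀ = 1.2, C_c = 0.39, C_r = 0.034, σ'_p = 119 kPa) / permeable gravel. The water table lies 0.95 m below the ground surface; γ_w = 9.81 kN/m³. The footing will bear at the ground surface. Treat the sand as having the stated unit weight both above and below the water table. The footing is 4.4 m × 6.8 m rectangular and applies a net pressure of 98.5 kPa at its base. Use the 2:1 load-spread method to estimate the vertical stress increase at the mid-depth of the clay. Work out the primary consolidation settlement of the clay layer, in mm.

S_c ≈ 11.5 mm

Mid-depth of clay below the ground surface: z = 1.9 + 2.2/2 = 3 m.
Total vertical stress at mid-clay: σ_v = 18.1×1.9 + 18.2×1.1 = 54.41 kPa.
Pore pressure: u = 9.81×(3 − 0.95) = 20.11 kPa.
Initial effective stress: σ'_0 = σ_v − u = 54.41 − 20.11 = 34.3 kPa.
Stress increase at mid-clay by the 2:1 spreading method:
Δσ = qBL/((B+z)(L+z)) = 98.5×4.4×6.8/((4.4+3)(6.8+3)) = 40.639 kPa
Final effective stress: σ'_f = 34.3 + 40.639 = 74.939 kPa.
σ'_f = 74.939 ≤ σ'_p = 119 kPa, so the clay remains overconsolidated and only the recompression index applies:
S_c = C_r·H/(1+e₀)·log₁₀(σ'_f/σ'_0) = 0.034×2.2/2.2×log₁₀(74.939/34.3)
    = 0.034 × 0.33941 = 0.01154 m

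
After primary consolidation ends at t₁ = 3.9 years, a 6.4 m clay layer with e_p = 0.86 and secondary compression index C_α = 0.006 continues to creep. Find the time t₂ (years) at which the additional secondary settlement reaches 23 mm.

t₂ ≈ 50.7 years

S_s = C_α·H/(1+e_p)·log₁₀(t₂/t₁) ⇒ log₁₀(t₂/t₁) = S_s·(1+e_p)/(C_α·H).
log₁₀(t₂/t₁) = 0.023 × (1+0.86) / (0.006×6.4) = 1.114
t₂ = t₁ × 10^1.114 = 3.9 × 13 = 50.71 years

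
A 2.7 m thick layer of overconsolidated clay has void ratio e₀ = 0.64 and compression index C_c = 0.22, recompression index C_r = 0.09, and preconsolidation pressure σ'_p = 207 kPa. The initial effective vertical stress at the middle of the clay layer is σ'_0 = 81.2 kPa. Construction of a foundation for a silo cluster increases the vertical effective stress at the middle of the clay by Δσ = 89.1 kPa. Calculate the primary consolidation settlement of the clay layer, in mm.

S_c ≈ 47.7 mm

Final effective stress: σ'_f = 81.2 + 89.1 = 170.3 kPa.
σ'_f = 170.3 ≤ σ'_p = 207 kPa, so the clay remains overconsolidated and only the recompression index applies:
S_c = C_r·H/(1+e₀)·log₁₀(σ'_f/σ'_0) = 0.09×2.7/1.64×log₁₀(170.3/81.2)
    = 0.14817 × 0.32166 = 0.04766 m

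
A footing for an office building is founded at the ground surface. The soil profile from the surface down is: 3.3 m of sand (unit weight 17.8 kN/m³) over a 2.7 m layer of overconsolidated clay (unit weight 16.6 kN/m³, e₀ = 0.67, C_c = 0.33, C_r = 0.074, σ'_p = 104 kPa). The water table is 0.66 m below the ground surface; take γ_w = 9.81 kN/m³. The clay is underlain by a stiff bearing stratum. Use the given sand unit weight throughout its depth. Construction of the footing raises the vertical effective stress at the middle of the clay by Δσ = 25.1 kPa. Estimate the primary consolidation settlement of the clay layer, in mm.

Mid-depth of clay below the ground surface: z = 3.3 + 2.7/2 = 4.65 m.
Total vertical stress at mid-clay: σ_v = 17.8×3.3 + 16.6×1.35 = 81.15 kPa.
Pore pressure: u = 9.81×(4.65 − 0.66) = 39.142 kPa.
Initial effective stress: σ'_0 = σ_v − u = 81.15 − 39.142 = 42.008 kPa.
Final effective stress: σ'_f = 42.008 + 25.1 = 67.108 kPa.
σ'_f = 67.108 ≤ σ'_p = 104 kPa, so the clay remains overconsolidated and only the recompression index applies:
S_c = C_r·H/(1+e₀)·log₁₀(σ'_f/σ'_0) = 0.074×2.7/1.67×log₁₀(67.108/42.008)
    = 0.11964 × 0.20344 = 0.02434 m

S_c ≈ 24.3 mm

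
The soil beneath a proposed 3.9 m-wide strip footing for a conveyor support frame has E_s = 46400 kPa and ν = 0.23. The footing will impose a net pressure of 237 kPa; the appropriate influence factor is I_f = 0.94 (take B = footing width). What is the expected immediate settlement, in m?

Immediate (elastic) settlement: S_e = q·B·(1−ν²)/E_s · I_f.
S_e = 237 × 3.9 × (1 − 0.23²) / 46400 × 0.94
    = 237 × 3.9 × 0.9471 / 46400 × 0.94
    = 0.01773 m

S_e ≈ 0.0177 m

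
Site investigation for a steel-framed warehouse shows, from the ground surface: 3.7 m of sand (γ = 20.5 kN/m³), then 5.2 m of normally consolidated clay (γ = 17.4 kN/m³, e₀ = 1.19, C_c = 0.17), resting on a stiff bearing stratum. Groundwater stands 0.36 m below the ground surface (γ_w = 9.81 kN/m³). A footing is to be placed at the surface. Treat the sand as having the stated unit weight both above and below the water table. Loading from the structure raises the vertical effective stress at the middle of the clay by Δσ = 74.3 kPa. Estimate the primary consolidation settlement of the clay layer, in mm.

S_c ≈ 137 mm

Mid-depth of clay below the ground surface: z = 3.7 + 5.2/2 = 6.3 m.
Total vertical stress at mid-clay: σ_v = 20.5×3.7 + 17.4×2.6 = 121.09 kPa.
Pore pressure: u = 9.81×(6.3 − 0.36) = 58.271 kPa.
Initial effective stress: σ'_0 = σ_v − u = 121.09 − 58.271 = 62.819 kPa.
Final effective stress: σ'_f = σ'_0 + Δσ = 62.819 + 74.3 = 137.12 kPa.
Normally consolidated clay, so the full stress increment lies on the virgin compression line:
S_c = C_c·H/(1+e₀)·log₁₀(σ'_f/σ'_0) = 0.17×5.2/(1+1.19)×log₁₀(137.12/62.819)
    = 0.40365 × 0.33901 = 0.1368 m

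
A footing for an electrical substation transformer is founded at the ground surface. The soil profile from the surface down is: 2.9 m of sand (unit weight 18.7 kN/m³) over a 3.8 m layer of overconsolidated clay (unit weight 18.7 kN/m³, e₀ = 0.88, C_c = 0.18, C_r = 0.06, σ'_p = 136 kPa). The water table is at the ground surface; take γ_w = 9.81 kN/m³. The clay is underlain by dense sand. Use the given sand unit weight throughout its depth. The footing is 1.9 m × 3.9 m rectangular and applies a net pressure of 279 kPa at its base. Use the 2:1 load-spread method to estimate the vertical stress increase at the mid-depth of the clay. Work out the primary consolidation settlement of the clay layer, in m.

Mid-depth of clay below the ground surface: z = 2.9 + 3.8/2 = 4.8 m.
Total vertical stress at mid-clay: σ_v = 18.7×2.9 + 18.7×1.9 = 89.76 kPa.
Pore pressure: u = 9.81×(4.8 − 0) = 47.088 kPa.
Initial effective stress: σ'_0 = σ_v − u = 89.76 − 47.088 = 42.672 kPa.
Stress increase at mid-clay by the 2:1 spreading method:
Δσ = qBL/((B+z)(L+z)) = 279×1.9×3.9/((1.9+4.8)(3.9+4.8)) = 35.467 kPa
Final effective stress: σ'_f = 42.672 + 35.467 = 78.139 kPa.
σ'_f = 78.139 ≤ σ'_p = 136 kPa, so the clay remains overconsolidated and only the recompression index applies:
S_c = C_r·H/(1+e₀)·log₁₀(σ'_f/σ'_0) = 0.06×3.8/1.88×log₁₀(78.139/42.672)
    = 0.12128 × 0.26272 = 0.03186 m

S_c ≈ 0.0319 m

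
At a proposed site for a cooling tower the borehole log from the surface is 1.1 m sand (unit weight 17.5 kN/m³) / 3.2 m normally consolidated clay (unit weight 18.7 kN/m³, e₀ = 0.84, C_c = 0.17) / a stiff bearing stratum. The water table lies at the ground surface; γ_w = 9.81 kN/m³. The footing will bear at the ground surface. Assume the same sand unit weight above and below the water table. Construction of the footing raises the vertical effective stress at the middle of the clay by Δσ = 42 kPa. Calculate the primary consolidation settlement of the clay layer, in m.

Mid-depth of clay below the ground surface: z = 1.1 + 3.2/2 = 2.7 m.
Total vertical stress at mid-clay: σ_v = 17.5×1.1 + 18.7×1.6 = 49.17 kPa.
Pore pressure: u = 9.81×(2.7 − 0) = 26.487 kPa.
Initial effective stress: σ'_0 = σ_v − u = 49.17 − 26.487 = 22.683 kPa.
Final effective stress: σ'_f = σ'_0 + Δσ = 22.683 + 42 = 64.683 kPa.
Normally consolidated clay, so the full stress increment lies on the virgin compression line:
S_c = C_c·H/(1+e₀)·log₁₀(σ'_f/σ'_0) = 0.17×3.2/(1+0.84)×log₁₀(64.683/22.683)
    = 0.29565 × 0.45509 = 0.1345 m

S_c ≈ 0.135 m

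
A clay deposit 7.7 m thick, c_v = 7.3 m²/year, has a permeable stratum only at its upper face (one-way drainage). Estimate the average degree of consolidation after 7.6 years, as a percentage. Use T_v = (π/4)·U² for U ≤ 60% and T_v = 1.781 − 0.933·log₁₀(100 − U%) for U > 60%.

Drainage path length: H_d = H = 7.7 m (single drainage).
T_v = c_v·t/H_d² = 7.3×7.6/7.7² = 0.93574.
T_v = 0.93574 corresponds to the U > 60% branch:
U = 1 − 10^((1.781 − T_v)/0.933)/100 = 0.9195

U ≈ 91.9 %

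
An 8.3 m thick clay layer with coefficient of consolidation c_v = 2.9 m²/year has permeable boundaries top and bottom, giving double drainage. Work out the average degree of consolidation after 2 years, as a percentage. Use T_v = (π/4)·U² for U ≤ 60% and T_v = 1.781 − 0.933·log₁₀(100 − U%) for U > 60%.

U ≈ 64.7 %

Drainage path length: H_d = H/2 = 4.15 m (double drainage).
T_v = c_v·t/H_d² = 2.9×2/4.15² = 0.33677.
T_v = 0.33677 corresponds to the U > 60% branch:
U = 1 − 10^((1.781 − T_v)/0.933)/100 = 0.6469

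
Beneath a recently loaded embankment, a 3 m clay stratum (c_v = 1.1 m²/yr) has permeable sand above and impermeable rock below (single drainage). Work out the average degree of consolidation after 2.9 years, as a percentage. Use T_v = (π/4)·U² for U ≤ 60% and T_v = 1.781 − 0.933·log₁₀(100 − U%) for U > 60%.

U ≈ 66.2 %

Drainage path length: H_d = H = 3 m (single drainage).
T_v = c_v·t/H_d² = 1.1×2.9/3² = 0.35444.
T_v = 0.35444 corresponds to the U > 60% branch:
U = 1 − 10^((1.781 − T_v)/0.933)/100 = 0.6619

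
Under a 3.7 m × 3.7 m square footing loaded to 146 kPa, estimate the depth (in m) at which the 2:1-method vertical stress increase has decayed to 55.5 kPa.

z ≈ 2.3 m

2:1 spreading — at depth z the loaded area has grown by z in each plan dimension:
qB²/(B+z)² = Δσ_z ⇒ z = B(√(q/Δσ_z) − 1) = 3.7×(√(146/55.5) − 1) = 2.301 m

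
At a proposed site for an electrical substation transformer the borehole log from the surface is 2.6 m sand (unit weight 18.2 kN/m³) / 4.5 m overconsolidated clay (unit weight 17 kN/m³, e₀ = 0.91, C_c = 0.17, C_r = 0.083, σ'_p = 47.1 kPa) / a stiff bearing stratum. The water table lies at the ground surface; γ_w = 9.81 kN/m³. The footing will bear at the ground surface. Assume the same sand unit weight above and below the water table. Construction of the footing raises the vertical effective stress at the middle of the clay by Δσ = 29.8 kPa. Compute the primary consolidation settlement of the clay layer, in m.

S_c ≈ 0.0816 m

Mid-depth of clay below the ground surface: z = 2.6 + 4.5/2 = 4.85 m.
Total vertical stress at mid-clay: σ_v = 18.2×2.6 + 17×2.25 = 85.57 kPa.
Pore pressure: u = 9.81×(4.85 − 0) = 47.578 kPa.
Initial effective stress: σ'_0 = σ_v − u = 85.57 − 47.578 = 37.992 kPa.
Final effective stress: σ'_f = 37.992 + 29.8 = 67.792 kPa.
σ'_f = 67.792 > σ'_p = 47.1 kPa, so the stress path crosses the preconsolidation pressure — recompression up to σ'_p, then virgin compression beyond:
S_c = H/(1+e₀)·[C_r·log₁₀(σ'_p/σ'_0) + C_c·log₁₀(σ'_f/σ'_p)]
    = 4.5/1.91 × [0.083×log₁₀(47.1/37.992) + 0.17×log₁₀(67.792/47.1)]
    = 2.356 × [0.0077463 + 0.026887] = 0.0816 m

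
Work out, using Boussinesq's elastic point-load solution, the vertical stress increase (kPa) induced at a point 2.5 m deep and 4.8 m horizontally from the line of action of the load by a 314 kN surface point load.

Δσ_z ≈ 0.505 kPa

Boussinesq vertical stress below a point load on an elastic half-space:
Δσ_z = 3P/(2πz²) · [1 + (r/z)²]^(−5/2)
r/z = 4.8/2.5 = 1.92; [1+(r/z)²]^(−5/2) = 0.021033.
Δσ_z = 3×314/(2π×2.5²) × 0.021033 = 23.988 × 0.021033 = 0.5045 kPa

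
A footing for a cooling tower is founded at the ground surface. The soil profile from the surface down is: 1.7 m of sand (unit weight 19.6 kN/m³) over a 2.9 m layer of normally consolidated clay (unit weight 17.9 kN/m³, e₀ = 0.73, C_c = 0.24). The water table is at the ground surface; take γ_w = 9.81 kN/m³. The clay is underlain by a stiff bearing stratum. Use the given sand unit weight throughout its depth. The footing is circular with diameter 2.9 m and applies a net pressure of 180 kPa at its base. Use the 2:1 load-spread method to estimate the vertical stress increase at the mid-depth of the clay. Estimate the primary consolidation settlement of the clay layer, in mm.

Mid-depth of clay below the ground surface: z = 1.7 + 2.9/2 = 3.15 m.
Total vertical stress at mid-clay: σ_v = 19.6×1.7 + 17.9×1.45 = 59.275 kPa.
Pore pressure: u = 9.81×(3.15 − 0) = 30.902 kPa.
Initial effective stress: σ'_0 = σ_v − u = 59.275 − 30.902 = 28.373 kPa.
Stress increase at mid-clay by the 2:1 spreading method:
Δσ ≈ qD²/(D+z)² = 180×2.9²/(2.9+3.15)² = 41.358 kPa
Final effective stress: σ'_f = σ'_0 + Δσ = 28.373 + 41.358 = 69.731 kPa.
Normally consolidated clay, so the full stress increment lies on the virgin compression line:
S_c = C_c·H/(1+e₀)·log₁₀(σ'_f/σ'_0) = 0.24×2.9/(1+0.73)×log₁₀(69.731/28.373)
    = 0.40231 × 0.39052 = 0.1571 m

S_c ≈ 157 mm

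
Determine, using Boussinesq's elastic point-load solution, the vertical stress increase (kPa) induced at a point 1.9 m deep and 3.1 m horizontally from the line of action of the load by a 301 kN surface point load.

Boussinesq vertical stress below a point load on an elastic half-space:
Δσ_z = 3P/(2πz²) · [1 + (r/z)²]^(−5/2)
r/z = 3.1/1.9 = 1.6316; [1+(r/z)²]^(−5/2) = 0.038966.
Δσ_z = 3×301/(2π×1.9²) × 0.038966 = 39.811 × 0.038966 = 1.551 kPa

Δσ_z ≈ 1.55 kPa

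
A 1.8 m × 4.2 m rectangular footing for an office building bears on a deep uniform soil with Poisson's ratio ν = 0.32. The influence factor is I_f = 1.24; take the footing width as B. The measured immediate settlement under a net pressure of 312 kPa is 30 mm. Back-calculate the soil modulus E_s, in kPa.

S_e = q·B·(1−ν²)/E_s · I_f  ⇒  E_s = q·B·(1−ν²)·I_f / S_e.
E_s = 312 × 1.8 × 0.8976 × 1.24 / 0.03 = 20840 kPa

E_s ≈ 20800 kPa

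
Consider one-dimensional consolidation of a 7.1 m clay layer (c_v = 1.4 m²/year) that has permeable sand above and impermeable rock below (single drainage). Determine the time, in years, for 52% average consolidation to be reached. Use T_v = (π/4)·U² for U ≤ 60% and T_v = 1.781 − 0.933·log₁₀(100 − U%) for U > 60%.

Drainage path length: H_d = H = 7.1 m (single drainage).
U ≤ 60%: T_v = (π/4)·U² = (π/4)×0.52² = 0.21237.
t = T_v·H_d²/c_v = 0.21237×7.1²/1.4 = 7.647 years.

t ≈ 7.65 years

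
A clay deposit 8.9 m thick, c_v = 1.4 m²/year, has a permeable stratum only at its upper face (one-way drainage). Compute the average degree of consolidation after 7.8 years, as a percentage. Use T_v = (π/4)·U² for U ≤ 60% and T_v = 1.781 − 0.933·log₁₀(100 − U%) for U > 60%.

Drainage path length: H_d = H = 8.9 m (single drainage).
T_v = c_v·t/H_d² = 1.4×7.8/8.9² = 0.13786.
T_v = 0.13786 corresponds to the U ≤ 60% branch:
U = √(4T_v/π) = 0.419

U ≈ 41.9 %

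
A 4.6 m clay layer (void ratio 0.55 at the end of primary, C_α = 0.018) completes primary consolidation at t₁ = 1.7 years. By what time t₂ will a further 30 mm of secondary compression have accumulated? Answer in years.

t₂ ≈ 6.2 years

S_s = C_α·H/(1+e_p)·log₁₀(t₂/t₁) ⇒ log₁₀(t₂/t₁) = S_s·(1+e_p)/(C_α·H).
log₁₀(t₂/t₁) = 0.03 × (1+0.55) / (0.018×4.6) = 0.5616
t₂ = t₁ × 10^0.5616 = 1.7 × 3.644 = 6.195 years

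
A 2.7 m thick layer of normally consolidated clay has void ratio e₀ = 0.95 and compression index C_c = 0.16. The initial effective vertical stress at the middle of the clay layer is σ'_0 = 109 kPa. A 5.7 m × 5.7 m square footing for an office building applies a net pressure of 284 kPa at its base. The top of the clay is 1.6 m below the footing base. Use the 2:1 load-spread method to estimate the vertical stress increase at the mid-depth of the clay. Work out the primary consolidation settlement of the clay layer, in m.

Mid-depth of clay below the footing base: z = 1.6 + 2.7/2 = 2.95 m.
Stress increase at mid-clay by the 2:1 spreading method:
Δσ = qBL/((B+z)(L+z)) = 284×5.7×5.7/((5.7+2.95)(5.7+2.95)) = 123.32 kPa
Final effective stress: σ'_f = σ'_0 + Δσ = 109 + 123.32 = 232.32 kPa.
Normally consolidated clay, so the full stress increment lies on the virgin compression line:
S_c = C_c·H/(1+e₀)·log₁₀(σ'_f/σ'_0) = 0.16×2.7/(1+0.95)×log₁₀(232.32/109)
    = 0.22154 × 0.32866 = 0.07281 m

S_c ≈ 0.0728 m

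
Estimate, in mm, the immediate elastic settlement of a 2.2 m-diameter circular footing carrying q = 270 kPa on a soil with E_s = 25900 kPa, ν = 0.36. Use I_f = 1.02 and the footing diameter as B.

Immediate (elastic) settlement: S_e = q·B·(1−ν²)/E_s · I_f.
S_e = 270 × 2.2 × (1 − 0.36²) / 25900 × 1.02
    = 270 × 2.2 × 0.8704 / 25900 × 1.02
    = 0.02036 m = 20.36 mm

S_e ≈ 20.4 mm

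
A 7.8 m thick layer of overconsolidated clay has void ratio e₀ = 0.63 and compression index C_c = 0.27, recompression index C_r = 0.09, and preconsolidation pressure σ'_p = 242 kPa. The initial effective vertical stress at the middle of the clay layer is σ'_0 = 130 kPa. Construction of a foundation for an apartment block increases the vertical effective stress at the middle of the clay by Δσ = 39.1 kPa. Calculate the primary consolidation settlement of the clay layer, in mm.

Final effective stress: σ'_f = 130 + 39.1 = 169.1 kPa.
σ'_f = 169.1 ≤ σ'_p = 242 kPa, so the clay remains overconsolidated and only the recompression index applies:
S_c = C_r·H/(1+e₀)·log₁₀(σ'_f/σ'_0) = 0.09×7.8/1.63×log₁₀(169.1/130)
    = 0.43068 × 0.1142 = 0.04918 m

S_c ≈ 49.2 mm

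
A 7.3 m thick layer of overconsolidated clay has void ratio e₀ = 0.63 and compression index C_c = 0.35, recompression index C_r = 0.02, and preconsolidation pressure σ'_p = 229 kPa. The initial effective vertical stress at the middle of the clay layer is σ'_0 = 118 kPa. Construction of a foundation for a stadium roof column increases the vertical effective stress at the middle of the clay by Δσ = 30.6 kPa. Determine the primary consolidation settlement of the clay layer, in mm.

S_c ≈ 8.97 mm

Final effective stress: σ'_f = 118 + 30.6 = 148.6 kPa.
σ'_f = 148.6 ≤ σ'_p = 229 kPa, so the clay remains overconsolidated and only the recompression index applies:
S_c = C_r·H/(1+e₀)·log₁₀(σ'_f/σ'_0) = 0.02×7.3/1.63×log₁₀(148.6/118)
    = 0.08957 × 0.10014 = 0.00897 m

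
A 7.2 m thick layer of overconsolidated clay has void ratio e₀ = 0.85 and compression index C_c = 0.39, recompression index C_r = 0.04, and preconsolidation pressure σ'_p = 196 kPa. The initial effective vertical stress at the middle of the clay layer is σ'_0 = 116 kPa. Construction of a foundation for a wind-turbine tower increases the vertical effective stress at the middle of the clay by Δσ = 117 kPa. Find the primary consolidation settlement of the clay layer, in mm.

Final effective stress: σ'_f = 116 + 117 = 233 kPa.
σ'_f = 233 > σ'_p = 196 kPa, so the stress path crosses the preconsolidation pressure — recompression up to σ'_p, then virgin compression beyond:
S_c = H/(1+e₀)·[C_r·log₁₀(σ'_p/σ'_0) + C_c·log₁₀(σ'_f/σ'_p)]
    = 7.2/1.85 × [0.04×log₁₀(196/116) + 0.39×log₁₀(233/196)]
    = 3.8919 × [0.0091119 + 0.029289] = 0.1495 m

S_c ≈ 149 mm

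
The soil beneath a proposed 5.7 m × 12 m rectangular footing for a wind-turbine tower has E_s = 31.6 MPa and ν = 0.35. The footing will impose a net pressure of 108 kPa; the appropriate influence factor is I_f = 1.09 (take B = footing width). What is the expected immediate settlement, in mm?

S_e ≈ 18.6 mm

Immediate (elastic) settlement: S_e = q·B·(1−ν²)/E_s · I_f.
E_s = 31.6 MPa = 31600 kPa.
S_e = 108 × 5.7 × (1 − 0.35²) / 31600 × 1.09
    = 108 × 5.7 × 0.8775 / 31600 × 1.09
    = 0.01863 m = 18.63 mm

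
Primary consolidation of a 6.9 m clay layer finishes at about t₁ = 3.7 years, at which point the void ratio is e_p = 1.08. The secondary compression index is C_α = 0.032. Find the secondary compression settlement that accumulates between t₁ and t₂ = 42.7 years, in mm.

Secondary compression: S_s = C_α·H/(1+e_p)·log₁₀(t₂/t₁)
S_s = 0.032×6.9/(1+1.08)×log₁₀(42.7/3.7)
    = 0.1062 × 1.062 = 0.1128 m

S_s ≈ 113 mm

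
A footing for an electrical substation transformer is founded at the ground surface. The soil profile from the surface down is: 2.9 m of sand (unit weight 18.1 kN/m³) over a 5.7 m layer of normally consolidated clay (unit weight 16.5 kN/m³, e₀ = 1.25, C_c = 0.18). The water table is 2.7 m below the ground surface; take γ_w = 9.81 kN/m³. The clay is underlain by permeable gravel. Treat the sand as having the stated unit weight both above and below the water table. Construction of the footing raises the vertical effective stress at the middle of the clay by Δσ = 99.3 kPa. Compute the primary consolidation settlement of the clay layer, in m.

Mid-depth of clay below the ground surface: z = 2.9 + 5.7/2 = 5.75 m.
Total vertical stress at mid-clay: σ_v = 18.1×2.9 + 16.5×2.85 = 99.515 kPa.
Pore pressure: u = 9.81×(5.75 − 2.7) = 29.921 kPa.
Initial effective stress: σ'_0 = σ_v − u = 99.515 − 29.921 = 69.594 kPa.
Final effective stress: σ'_f = σ'_0 + Δσ = 69.594 + 99.3 = 168.89 kPa.
Normally consolidated clay, so the full stress increment lies on the virgin compression line:
S_c = C_c·H/(1+e₀)·log₁₀(σ'_f/σ'_0) = 0.18×5.7/(1+1.25)×log₁₀(168.89/69.594)
    = 0.456 × 0.38503 = 0.1756 m

S_c ≈ 0.176 m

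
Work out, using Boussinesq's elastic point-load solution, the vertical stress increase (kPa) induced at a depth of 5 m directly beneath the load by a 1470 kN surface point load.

Boussinesq vertical stress below a point load on an elastic half-space:
Δσ_z = 3P/(2πz²) · [1 + (r/z)²]^(−5/2)
r/z = 0/5 = 0; [1+(r/z)²]^(−5/2) = 1.
Δσ_z = 3×1470/(2π×5²) × 1 = 28.075 × 1 = 28.07 kPa

Δσ_z ≈ 28.1 kPa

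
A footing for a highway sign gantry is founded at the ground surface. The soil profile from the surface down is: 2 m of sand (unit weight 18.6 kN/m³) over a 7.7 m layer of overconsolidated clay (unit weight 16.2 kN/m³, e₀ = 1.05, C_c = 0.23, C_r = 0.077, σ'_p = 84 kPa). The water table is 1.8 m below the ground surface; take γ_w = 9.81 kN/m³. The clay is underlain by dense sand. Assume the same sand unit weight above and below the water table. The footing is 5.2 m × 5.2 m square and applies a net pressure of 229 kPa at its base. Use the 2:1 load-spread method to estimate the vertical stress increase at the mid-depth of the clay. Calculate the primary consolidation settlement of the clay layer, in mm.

Mid-depth of clay below the ground surface: z = 2 + 7.7/2 = 5.85 m.
Total vertical stress at mid-clay: σ_v = 18.6×2 + 16.2×3.85 = 99.57 kPa.
Pore pressure: u = 9.81×(5.85 − 1.8) = 39.73 kPa.
Initial effective stress: σ'_0 = σ_v − u = 99.57 − 39.73 = 59.84 kPa.
Stress increase at mid-clay by the 2:1 spreading method:
Δσ = qBL/((B+z)(L+z)) = 229×5.2×5.2/((5.2+5.85)(5.2+5.85)) = 50.713 kPa
Final effective stress: σ'_f = 59.84 + 50.713 = 110.55 kPa.
σ'_f = 110.55 > σ'_p = 84 kPa, so the stress path crosses the preconsolidation pressure — recompression up to σ'_p, then virgin compression beyond:
S_c = H/(1+e₀)·[C_r·log₁₀(σ'_p/σ'_0) + C_c·log₁₀(σ'_f/σ'_p)]
    = 7.7/2.05 × [0.077×log₁₀(84/59.84) + 0.23×log₁₀(110.55/84)]
    = 3.7561 × [0.011341 + 0.027434] = 0.1456 m

S_c ≈ 146 mm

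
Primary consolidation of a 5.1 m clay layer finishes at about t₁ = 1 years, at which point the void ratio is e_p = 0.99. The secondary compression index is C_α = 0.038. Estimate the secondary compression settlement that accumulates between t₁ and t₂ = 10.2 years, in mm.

Secondary compression: S_s = C_α·H/(1+e_p)·log₁₀(t₂/t₁)
S_s = 0.038×5.1/(1+0.99)×log₁₀(10.2/1)
    = 0.09739 × 1.009 = 0.09822 m

S_s ≈ 98.2 mm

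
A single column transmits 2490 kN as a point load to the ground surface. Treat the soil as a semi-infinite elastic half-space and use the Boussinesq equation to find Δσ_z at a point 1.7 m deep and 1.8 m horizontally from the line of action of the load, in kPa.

Boussinesq vertical stress below a point load on an elastic half-space:
Δσ_z = 3P/(2πz²) · [1 + (r/z)²]^(−5/2)
r/z = 1.8/1.7 = 1.0588; [1+(r/z)²]^(−5/2) = 0.15261.
Δσ_z = 3×2490/(2π×1.7²) × 0.15261 = 411.38 × 0.15261 = 62.78 kPa

Δσ_z ≈ 62.8 kPa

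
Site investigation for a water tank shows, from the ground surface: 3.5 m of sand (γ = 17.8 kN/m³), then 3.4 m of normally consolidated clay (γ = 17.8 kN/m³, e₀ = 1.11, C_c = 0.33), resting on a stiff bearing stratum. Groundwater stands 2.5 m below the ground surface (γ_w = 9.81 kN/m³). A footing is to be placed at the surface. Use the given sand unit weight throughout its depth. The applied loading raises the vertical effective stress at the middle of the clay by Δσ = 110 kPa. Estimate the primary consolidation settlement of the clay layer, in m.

Mid-depth of clay below the ground surface: z = 3.5 + 3.4/2 = 5.2 m.
Total vertical stress at mid-clay: σ_v = 17.8×3.5 + 17.8×1.7 = 92.56 kPa.
Pore pressure: u = 9.81×(5.2 − 2.5) = 26.487 kPa.
Initial effective stress: σ'_0 = σ_v − u = 92.56 − 26.487 = 66.073 kPa.
Final effective stress: σ'_f = σ'_0 + Δσ = 66.073 + 110 = 176.07 kPa.
Normally consolidated clay, so the full stress increment lies on the virgin compression line:
S_c = C_c·H/(1+e₀)·log₁₀(σ'_f/σ'_0) = 0.33×3.4/(1+1.11)×log₁₀(176.07/66.073)
    = 0.53175 × 0.42566 = 0.2263 m

S_c ≈ 0.226 m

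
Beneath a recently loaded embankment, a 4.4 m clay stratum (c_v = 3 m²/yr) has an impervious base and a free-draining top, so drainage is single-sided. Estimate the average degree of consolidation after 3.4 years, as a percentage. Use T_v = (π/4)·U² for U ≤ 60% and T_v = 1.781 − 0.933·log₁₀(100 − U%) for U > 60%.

Drainage path length: H_d = H = 4.4 m (single drainage).
T_v = c_v·t/H_d² = 3×3.4/4.4² = 0.52686.
T_v = 0.52686 corresponds to the U > 60% branch:
U = 1 − 10^((1.781 − T_v)/0.933)/100 = 0.7791

U ≈ 77.9 %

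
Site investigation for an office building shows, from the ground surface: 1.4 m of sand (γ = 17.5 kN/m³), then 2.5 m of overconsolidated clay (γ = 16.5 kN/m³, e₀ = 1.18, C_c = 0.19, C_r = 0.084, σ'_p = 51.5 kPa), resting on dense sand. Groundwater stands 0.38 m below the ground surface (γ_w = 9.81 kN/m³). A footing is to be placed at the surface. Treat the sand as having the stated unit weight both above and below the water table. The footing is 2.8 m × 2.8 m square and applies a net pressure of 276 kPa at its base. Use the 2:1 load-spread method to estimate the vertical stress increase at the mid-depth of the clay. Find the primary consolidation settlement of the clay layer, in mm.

Mid-depth of clay below the ground surface: z = 1.4 + 2.5/2 = 2.65 m.
Total vertical stress at mid-clay: σ_v = 17.5×1.4 + 16.5×1.25 = 45.125 kPa.
Pore pressure: u = 9.81×(2.65 − 0.38) = 22.269 kPa.
Initial effective stress: σ'_0 = σ_v − u = 45.125 − 22.269 = 22.856 kPa.
Stress increase at mid-clay by the 2:1 spreading method:
Δσ = qBL/((B+z)(L+z)) = 276×2.8×2.8/((2.8+2.65)(2.8+2.65)) = 72.85 kPa
Final effective stress: σ'_f = 22.856 + 72.85 = 95.706 kPa.
σ'_f = 95.706 > σ'_p = 51.5 kPa, so the stress path crosses the preconsolidation pressure — recompression up to σ'_p, then virgin compression beyond:
S_c = H/(1+e₀)·[C_r·log₁₀(σ'_p/σ'_0) + C_c·log₁₀(σ'_f/σ'_p)]
    = 2.5/2.18 × [0.084×log₁₀(51.5/22.856) + 0.19×log₁₀(95.706/51.5)]
    = 1.1468 × [0.029636 + 0.051135] = 0.09263 m

S_c ≈ 92.6 mm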